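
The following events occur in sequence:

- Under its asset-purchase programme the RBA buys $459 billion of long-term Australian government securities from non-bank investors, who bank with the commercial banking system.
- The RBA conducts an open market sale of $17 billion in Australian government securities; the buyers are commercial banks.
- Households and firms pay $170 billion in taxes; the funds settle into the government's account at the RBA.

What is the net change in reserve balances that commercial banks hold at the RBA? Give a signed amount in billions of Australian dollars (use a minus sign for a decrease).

RBA balance sheet:
  Assets:      Securities +$442B
  Liabilities: Bank reserves +$272B, Government deposits +$170B
So the change in reserve balances that commercial banks hold at the RBA is +$272 billion.

+$272 billion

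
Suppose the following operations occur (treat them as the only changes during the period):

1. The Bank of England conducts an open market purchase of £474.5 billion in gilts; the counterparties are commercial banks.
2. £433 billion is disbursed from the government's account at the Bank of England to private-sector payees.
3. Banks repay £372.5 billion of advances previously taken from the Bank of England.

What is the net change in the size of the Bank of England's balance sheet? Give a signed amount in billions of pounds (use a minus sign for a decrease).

OMO purchase (from banks) £474.5 billion: a Bank of England asset is acquired → +£474.5B.
Government spending £433 billion: only the composition of liabilities changes → 0.
Discount-window repayment £372.5 billion: a Bank of England asset is shed → −£372.5B.
Net: 474.5 + 0 − 372.5 = +£102 billion.

+£102 billion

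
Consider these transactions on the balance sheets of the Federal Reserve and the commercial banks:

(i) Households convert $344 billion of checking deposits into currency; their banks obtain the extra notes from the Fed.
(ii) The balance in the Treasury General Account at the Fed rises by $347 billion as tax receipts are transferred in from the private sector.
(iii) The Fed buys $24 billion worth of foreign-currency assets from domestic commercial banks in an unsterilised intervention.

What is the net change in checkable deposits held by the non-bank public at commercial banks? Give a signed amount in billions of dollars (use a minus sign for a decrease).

Currency withdrawal $344 billion: non-bank counterparties' bank balances fall → −$344B.
Government account inflow $347 billion: non-bank counterparties' bank balances fall → −$347B.
FX purchase $24 billion: the counterparty is a bank, so public deposits are unchanged → 0.
Net: −344 − 347 + 0 = -$691 billion.

-$691 billion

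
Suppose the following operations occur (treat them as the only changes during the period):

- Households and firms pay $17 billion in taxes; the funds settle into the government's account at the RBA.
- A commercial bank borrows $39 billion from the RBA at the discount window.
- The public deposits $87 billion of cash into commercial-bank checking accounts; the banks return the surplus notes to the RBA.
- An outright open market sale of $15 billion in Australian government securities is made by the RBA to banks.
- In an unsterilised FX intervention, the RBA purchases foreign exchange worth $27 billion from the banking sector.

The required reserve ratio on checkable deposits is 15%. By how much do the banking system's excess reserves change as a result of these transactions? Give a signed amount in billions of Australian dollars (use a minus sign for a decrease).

Government account inflow $17 billion: reserves −$17B, deposits −$17B.
Discount-window loan $39 billion: reserves +$39B, deposits 0.
Currency deposit $87 billion: reserves +$87B, deposits +$87B.
OMO sale (to banks) $15 billion: reserves −$15B, deposits 0.
FX purchase $27 billion: reserves +$27B, deposits 0.
Totals: Δreserves = +$121B, Δdeposits = +$70B.
Δrequired reserves = 15% × +$70B = +$10.5B.
Δexcess reserves = Δreserves − Δrequired = +$121B − (+$10.5B) = +$110.5 billion.

+$110.5 billion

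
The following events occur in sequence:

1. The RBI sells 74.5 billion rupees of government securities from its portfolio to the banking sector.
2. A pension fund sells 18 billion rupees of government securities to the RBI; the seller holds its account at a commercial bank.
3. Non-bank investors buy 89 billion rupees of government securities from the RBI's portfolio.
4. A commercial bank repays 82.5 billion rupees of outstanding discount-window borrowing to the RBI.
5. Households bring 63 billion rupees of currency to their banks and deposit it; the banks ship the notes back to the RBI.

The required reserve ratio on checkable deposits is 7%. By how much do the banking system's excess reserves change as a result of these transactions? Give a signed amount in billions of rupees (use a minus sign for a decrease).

-164.44 billion

OMO sale (to banks) 74.5 billion rupees: reserves −74.5B, deposits 0.
Asset purchase (from non-banks) 18 billion rupees: reserves +18B, deposits +18B.
Asset sale (to non-banks) 89 billion rupees: reserves −89B, deposits −89B.
Discount-window repayment 82.5 billion rupees: reserves −82.5B, deposits 0.
Currency deposit 63 billion rupees: reserves +63B, deposits +63B.
Totals: Δreserves = −165B, Δdeposits = −8B.
Δrequired reserves = 7% × −8B = −0.56B.
Δexcess reserves = Δreserves − Δrequired = −165B − (−0.56B) = -164.44 billion.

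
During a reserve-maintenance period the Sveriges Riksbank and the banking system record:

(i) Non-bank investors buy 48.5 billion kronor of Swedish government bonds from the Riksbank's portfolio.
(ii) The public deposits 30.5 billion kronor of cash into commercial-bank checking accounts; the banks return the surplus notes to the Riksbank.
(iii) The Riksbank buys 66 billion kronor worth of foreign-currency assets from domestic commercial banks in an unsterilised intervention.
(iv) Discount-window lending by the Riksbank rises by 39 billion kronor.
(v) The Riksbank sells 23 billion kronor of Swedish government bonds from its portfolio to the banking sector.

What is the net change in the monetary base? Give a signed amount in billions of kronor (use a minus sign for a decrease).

+33.5 billion

Asset sale (to non-banks) 48.5 billion kronor: Riksbank balance sheet contracts → −48.5B.
Currency deposit 30.5 billion kronor: just a shift between currency and reserves — both are base money → 0.
FX purchase 66 billion kronor: Riksbank balance sheet expands → +66B.
Discount-window loan 39 billion kronor: Riksbank balance sheet expands → +39B.
OMO sale (to banks) 23 billion kronor: Riksbank balance sheet contracts → −23B.
Net: −48.5 + 0 + 66 + 39 − 23 = +33.5 billion.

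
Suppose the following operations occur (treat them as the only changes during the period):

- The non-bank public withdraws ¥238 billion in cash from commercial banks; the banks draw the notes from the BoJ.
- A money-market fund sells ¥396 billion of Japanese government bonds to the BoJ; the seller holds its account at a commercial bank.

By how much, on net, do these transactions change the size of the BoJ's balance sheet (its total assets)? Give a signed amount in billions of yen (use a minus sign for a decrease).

+¥396 billion

BoJ balance sheet:
  Assets:      Securities +¥396B
  Liabilities: Bank reserves +¥158B, Currency in circulation +¥238B
Change in total BoJ assets = +¥396 billion.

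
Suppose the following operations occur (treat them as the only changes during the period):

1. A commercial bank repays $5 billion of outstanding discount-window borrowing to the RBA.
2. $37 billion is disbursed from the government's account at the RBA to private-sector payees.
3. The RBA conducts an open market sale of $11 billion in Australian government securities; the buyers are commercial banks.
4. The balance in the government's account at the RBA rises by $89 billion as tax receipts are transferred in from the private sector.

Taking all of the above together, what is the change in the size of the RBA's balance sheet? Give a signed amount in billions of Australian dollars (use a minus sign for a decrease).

-$16 billion

Discount-window repayment $5 billion: an RBA asset is shed → −$5B.
Government spending $37 billion: only the composition of liabilities changes → 0.
OMO sale (to banks) $11 billion: an RBA asset is shed → −$11B.
Government account inflow $89 billion: only the composition of liabilities changes → 0.
Net: −5 + 0 − 11 + 0 = -$16 billion.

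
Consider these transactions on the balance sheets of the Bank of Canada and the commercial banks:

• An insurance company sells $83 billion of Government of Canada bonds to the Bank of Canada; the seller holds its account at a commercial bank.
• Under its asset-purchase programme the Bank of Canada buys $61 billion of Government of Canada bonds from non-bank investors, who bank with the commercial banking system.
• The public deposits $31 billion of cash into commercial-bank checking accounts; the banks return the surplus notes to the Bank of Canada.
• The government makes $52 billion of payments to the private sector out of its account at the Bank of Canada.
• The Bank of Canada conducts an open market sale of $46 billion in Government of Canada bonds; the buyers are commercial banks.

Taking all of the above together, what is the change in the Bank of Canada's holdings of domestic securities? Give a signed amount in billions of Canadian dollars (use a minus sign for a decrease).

+$98 billion

Asset purchase (from non-banks) $83 billion: securities added to the Bank of Canada's portfolio → +$83B.
Asset purchase (from non-banks) $61 billion: securities added to the Bank of Canada's portfolio → +$61B.
Currency deposit $31 billion: the Bank of Canada's securities portfolio is untouched → 0.
Government spending $52 billion: the Bank of Canada's securities portfolio is untouched → 0.
OMO sale (to banks) $46 billion: securities removed from the Bank of Canada's portfolio → −$46B.
Net: 83 + 61 + 0 + 0 − 46 = +$98 billion.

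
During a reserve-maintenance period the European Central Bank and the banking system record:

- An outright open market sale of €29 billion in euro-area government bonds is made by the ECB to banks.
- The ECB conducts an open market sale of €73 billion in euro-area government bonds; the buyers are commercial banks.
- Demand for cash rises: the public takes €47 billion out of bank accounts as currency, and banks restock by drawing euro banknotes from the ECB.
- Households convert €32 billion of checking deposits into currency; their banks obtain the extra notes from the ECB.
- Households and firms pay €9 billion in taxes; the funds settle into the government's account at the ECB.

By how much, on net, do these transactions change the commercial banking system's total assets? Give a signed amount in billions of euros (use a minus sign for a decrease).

OMO sale (to banks) €29 billion: just an asset swap on bank balance sheets → 0.
OMO sale (to banks) €73 billion: just an asset swap on bank balance sheets → 0.
Currency withdrawal €47 billion: bank balance sheets shrink → −€47B.
Currency withdrawal €32 billion: bank balance sheets shrink → −€32B.
Government account inflow €9 billion: bank balance sheets shrink → −€9B.
Net: 0 + 0 − 47 − 32 − 9 = -€88 billion.

-€88 billion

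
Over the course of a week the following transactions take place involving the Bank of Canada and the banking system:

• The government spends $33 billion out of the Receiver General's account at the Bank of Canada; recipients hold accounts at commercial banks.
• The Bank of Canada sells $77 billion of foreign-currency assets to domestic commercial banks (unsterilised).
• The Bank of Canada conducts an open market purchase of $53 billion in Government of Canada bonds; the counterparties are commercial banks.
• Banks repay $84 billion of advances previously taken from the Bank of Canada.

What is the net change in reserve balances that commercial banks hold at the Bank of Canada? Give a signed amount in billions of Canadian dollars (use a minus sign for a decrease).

-$75 billion

Bank of Canada balance sheet:
  Assets:      Securities +$53B, Loans to banks −$84B, Foreign assets −$77B
  Liabilities: Bank reserves −$75B, Government deposits −$33B
Commercial banking system:
  Assets:      Reserves at CB −$75B, Securities −$53B, Foreign assets +$77B
  Liabilities: Checkable deposits +$33B, Borrowings from CB −$84B
So the change in reserve balances that commercial banks hold at the Bank of Canada is -$75 billion.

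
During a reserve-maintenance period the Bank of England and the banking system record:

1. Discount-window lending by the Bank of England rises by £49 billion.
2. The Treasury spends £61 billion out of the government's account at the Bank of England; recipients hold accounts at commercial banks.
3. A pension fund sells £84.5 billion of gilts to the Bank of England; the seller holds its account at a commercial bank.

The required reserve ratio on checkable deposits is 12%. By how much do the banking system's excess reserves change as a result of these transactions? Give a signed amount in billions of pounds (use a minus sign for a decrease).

+£177.04 billion

Discount-window loan £49 billion: reserves +£49B, deposits 0.
Government spending £61 billion: reserves +£61B, deposits +£61B.
Asset purchase (from non-banks) £84.5 billion: reserves +£84.5B, deposits +£84.5B.
Totals: Δreserves = +£194.5B, Δdeposits = +£145.5B.
Δrequired reserves = 12% × +£145.5B = +£17.46B.
Δexcess reserves = Δreserves − Δrequired = +£194.5B − (+£17.46B) = +£177.04 billion.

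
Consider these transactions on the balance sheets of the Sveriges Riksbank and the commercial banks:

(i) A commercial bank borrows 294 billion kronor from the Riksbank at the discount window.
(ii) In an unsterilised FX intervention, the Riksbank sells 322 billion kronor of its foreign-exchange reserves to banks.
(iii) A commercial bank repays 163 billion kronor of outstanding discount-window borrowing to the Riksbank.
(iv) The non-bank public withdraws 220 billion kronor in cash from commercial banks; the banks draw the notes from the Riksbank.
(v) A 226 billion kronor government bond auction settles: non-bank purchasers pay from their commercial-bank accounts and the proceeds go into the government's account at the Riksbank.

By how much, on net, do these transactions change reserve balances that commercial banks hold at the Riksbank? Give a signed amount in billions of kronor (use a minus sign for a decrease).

Riksbank balance sheet:
  Assets:      Loans to banks +131B, Foreign assets −322B
  Liabilities: Bank reserves −637B, Currency in circulation +220B, Government deposits +226B
So the change in reserve balances that commercial banks hold at the Riksbank is -637 billion.

-637 billion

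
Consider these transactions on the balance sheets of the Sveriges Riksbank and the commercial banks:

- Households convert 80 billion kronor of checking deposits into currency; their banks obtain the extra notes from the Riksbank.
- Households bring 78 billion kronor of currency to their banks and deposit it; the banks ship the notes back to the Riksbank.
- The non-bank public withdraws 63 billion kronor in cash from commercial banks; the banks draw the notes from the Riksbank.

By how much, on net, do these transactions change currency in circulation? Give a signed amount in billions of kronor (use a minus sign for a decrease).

Currency withdrawal 80 billion kronor: notes leave the central bank → +80B.
Currency deposit 78 billion kronor: notes return to the central bank → −78B.
Currency withdrawal 63 billion kronor: notes leave the central bank → +63B.
Net: 80 − 78 + 63 = +65 billion.

+65 billion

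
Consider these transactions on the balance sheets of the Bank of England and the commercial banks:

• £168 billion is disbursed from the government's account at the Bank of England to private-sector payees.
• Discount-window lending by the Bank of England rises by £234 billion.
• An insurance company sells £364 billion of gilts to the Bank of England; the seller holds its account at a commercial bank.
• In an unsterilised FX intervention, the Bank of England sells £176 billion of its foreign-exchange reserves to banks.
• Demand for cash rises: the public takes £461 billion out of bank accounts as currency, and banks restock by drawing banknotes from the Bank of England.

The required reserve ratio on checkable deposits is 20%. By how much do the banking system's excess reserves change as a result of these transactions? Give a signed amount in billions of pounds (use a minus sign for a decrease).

Government spending £168 billion: reserves +£168B, deposits +£168B.
Discount-window loan £234 billion: reserves +£234B, deposits 0.
Asset purchase (from non-banks) £364 billion: reserves +£364B, deposits +£364B.
FX sale £176 billion: reserves −£176B, deposits 0.
Currency withdrawal £461 billion: reserves −£461B, deposits −£461B.
Totals: Δreserves = +£129B, Δdeposits = +£71B.
Δrequired reserves = 20% × +£71B = +£14.2B.
Δexcess reserves = Δreserves − Δrequired = +£129B − (+£14.2B) = +£114.8 billion.

+£114.8 billion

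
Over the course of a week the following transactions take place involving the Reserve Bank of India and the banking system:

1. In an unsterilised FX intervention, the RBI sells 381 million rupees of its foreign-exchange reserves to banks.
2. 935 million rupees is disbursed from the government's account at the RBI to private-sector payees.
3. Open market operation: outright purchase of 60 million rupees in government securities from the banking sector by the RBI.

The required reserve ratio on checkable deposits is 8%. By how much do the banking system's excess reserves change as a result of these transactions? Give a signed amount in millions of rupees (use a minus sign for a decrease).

FX sale 381 million rupees: reserves −381M, deposits 0.
Government spending 935 million rupees: reserves +935M, deposits +935M.
OMO purchase (from banks) 60 million rupees: reserves +60M, deposits 0.
Totals: Δreserves = +614M, Δdeposits = +935M.
Δrequired reserves = 8% × +935M = +74.8M.
Δexcess reserves = Δreserves − Δrequired = +614M − (+74.8M) = +539.2 million.

+539.2 million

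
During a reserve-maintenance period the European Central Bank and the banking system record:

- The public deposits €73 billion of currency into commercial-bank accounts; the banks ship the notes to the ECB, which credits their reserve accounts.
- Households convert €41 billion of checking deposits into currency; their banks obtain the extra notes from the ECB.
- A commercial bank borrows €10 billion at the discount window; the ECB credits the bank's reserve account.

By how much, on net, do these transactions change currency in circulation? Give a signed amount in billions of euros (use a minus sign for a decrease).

-€32 billion

ECB balance sheet:
  Assets:      Loans to banks +€10B
  Liabilities: Bank reserves +€42B, Currency in circulation −€32B
Commercial banking system:
  Assets:      Reserves at CB +€42B
  Liabilities: Checkable deposits +€32B, Borrowings from CB +€10B
So the change in currency in circulation is -€32 billion.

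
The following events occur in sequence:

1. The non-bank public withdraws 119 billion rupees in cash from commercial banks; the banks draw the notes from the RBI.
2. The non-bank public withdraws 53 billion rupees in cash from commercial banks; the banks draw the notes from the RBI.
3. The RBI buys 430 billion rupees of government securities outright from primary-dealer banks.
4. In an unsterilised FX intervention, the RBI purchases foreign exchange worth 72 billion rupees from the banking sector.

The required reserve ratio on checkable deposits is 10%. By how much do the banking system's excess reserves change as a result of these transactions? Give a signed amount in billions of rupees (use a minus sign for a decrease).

+347.2 billion

Currency withdrawal 119 billion rupees: reserves −119B, deposits −119B.
Currency withdrawal 53 billion rupees: reserves −53B, deposits −53B.
OMO purchase (from banks) 430 billion rupees: reserves +430B, deposits 0.
FX purchase 72 billion rupees: reserves +72B, deposits 0.
Totals: Δreserves = +330B, Δdeposits = −172B.
Δrequired reserves = 10% × −172B = −17.2B.
Δexcess reserves = Δreserves − Δrequired = +330B − (−17.2B) = +347.2 billion.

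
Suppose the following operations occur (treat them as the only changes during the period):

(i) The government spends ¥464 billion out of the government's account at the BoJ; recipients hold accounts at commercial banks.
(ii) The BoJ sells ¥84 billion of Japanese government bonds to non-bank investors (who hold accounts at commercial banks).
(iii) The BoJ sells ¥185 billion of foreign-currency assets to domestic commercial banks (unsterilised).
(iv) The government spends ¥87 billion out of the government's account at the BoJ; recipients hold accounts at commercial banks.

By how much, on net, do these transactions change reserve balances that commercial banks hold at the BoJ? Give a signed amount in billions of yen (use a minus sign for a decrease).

+¥282 billion

BoJ balance sheet:
  Assets:      Securities −¥84B, Foreign assets −¥185B
  Liabilities: Bank reserves +¥282B, Government deposits −¥551B
So the change in reserve balances that commercial banks hold at the BoJ is +¥282 billion.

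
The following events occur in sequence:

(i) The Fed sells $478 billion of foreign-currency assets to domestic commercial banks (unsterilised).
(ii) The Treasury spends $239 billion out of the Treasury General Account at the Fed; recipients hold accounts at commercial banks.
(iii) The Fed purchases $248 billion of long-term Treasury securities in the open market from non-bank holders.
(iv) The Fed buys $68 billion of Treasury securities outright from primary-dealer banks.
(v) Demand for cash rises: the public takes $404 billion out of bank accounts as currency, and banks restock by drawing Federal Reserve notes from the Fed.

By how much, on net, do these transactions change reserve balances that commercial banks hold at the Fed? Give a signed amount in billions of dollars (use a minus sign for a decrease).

Fed balance sheet:
  Assets:      Securities +$316B, Foreign assets −$478B
  Liabilities: Bank reserves −$327B, Currency in circulation +$404B, Government deposits −$239B
So the change in reserve balances that commercial banks hold at the Fed is -$327 billion.

-$327 billion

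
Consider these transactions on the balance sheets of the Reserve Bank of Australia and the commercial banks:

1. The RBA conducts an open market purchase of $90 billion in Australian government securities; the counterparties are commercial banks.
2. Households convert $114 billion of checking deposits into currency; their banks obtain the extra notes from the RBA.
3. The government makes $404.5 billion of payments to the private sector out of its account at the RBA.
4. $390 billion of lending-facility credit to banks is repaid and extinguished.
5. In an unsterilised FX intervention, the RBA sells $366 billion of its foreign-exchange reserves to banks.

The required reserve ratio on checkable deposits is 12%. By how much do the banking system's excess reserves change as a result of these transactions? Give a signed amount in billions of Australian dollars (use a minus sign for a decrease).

-$410.36 billion

OMO purchase (from banks) $90 billion: reserves +$90B, deposits 0.
Currency withdrawal $114 billion: reserves −$114B, deposits −$114B.
Government spending $404.5 billion: reserves +$404.5B, deposits +$404.5B.
Discount-window repayment $390 billion: reserves −$390B, deposits 0.
FX sale $366 billion: reserves −$366B, deposits 0.
Totals: Δreserves = −$375.5B, Δdeposits = +$290.5B.
Δrequired reserves = 12% × +$290.5B = +$34.86B.
Δexcess reserves = Δreserves − Δrequired = −$375.5B − (+$34.86B) = -$410.36 billion.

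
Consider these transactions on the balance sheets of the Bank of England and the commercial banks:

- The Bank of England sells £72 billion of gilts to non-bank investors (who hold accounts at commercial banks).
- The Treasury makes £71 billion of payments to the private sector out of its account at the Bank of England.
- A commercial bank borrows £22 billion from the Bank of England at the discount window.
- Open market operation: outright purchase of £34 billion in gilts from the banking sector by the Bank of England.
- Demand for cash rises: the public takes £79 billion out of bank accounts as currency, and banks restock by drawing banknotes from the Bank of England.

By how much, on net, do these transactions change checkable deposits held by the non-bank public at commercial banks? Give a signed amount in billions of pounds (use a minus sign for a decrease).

Bank of England balance sheet:
  Assets:      Securities −£38B, Loans to banks +£22B
  Liabilities: Bank reserves −£24B, Currency in circulation +£79B, Government deposits −£71B
Commercial banking system:
  Assets:      Reserves at CB −£24B, Securities −£34B
  Liabilities: Checkable deposits −£80B, Borrowings from CB +£22B
So the change in checkable deposits held by the non-bank public at commercial banks is -£80 billion.

-£80 billion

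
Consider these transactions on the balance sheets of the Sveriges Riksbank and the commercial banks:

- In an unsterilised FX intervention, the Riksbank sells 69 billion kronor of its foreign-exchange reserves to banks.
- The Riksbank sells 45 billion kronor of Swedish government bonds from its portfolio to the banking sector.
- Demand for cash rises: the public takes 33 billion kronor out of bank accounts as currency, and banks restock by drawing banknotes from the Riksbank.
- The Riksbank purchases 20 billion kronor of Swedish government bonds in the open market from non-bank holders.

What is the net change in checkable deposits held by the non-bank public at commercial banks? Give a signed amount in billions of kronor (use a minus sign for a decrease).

FX sale 69 billion kronor: the counterparty is a bank, so public deposits are unchanged → 0.
OMO sale (to banks) 45 billion kronor: the counterparty is a bank, so public deposits are unchanged → 0.
Currency withdrawal 33 billion kronor: non-bank counterparties' bank balances fall → −33B.
Asset purchase (from non-banks) 20 billion kronor: non-bank counterparties' bank balances rise → +20B.
Net: 0 + 0 − 33 + 20 = -13 billion.

-13 billion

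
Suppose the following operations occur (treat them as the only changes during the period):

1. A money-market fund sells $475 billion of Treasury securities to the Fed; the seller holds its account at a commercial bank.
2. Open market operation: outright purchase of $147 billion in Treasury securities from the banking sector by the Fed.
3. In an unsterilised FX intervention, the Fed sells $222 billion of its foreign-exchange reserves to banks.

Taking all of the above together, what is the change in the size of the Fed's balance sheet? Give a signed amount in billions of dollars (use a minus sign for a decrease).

Asset purchase (from non-banks) $475 billion: a Fed asset is acquired → +$475B.
OMO purchase (from banks) $147 billion: a Fed asset is acquired → +$147B.
FX sale $222 billion: a Fed asset is shed → −$222B.
Net: 475 + 147 − 222 = +$400 billion.

+$400 billion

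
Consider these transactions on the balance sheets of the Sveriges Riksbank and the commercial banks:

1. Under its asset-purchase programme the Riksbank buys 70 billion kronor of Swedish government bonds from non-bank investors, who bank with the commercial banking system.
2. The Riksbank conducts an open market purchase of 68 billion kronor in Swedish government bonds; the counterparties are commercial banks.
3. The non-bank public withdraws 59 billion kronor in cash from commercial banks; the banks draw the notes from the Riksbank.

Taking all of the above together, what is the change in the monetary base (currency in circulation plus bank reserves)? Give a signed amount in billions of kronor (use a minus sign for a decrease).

Riksbank balance sheet:
  Assets:      Securities +138B
  Liabilities: Bank reserves +79B, Currency in circulation +59B
Commercial banking system:
  Assets:      Reserves at CB +79B, Securities −68B
  Liabilities: Checkable deposits +11B
Monetary base = currency + reserves: +59B + (+79B) = +138 billion.

+138 billion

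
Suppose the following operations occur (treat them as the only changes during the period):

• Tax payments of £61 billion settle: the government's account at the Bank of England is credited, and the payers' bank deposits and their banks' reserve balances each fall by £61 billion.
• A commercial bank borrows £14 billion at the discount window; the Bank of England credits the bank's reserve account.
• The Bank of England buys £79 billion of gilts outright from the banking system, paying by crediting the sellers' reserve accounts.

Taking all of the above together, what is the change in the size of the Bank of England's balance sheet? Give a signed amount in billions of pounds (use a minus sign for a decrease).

+£93 billion

Government account inflow £61 billion: only the composition of liabilities changes → 0.
Discount-window loan £14 billion: a Bank of England asset is acquired → +£14B.
OMO purchase (from banks) £79 billion: a Bank of England asset is acquired → +£79B.
Net: 0 + 14 + 79 = +£93 billion.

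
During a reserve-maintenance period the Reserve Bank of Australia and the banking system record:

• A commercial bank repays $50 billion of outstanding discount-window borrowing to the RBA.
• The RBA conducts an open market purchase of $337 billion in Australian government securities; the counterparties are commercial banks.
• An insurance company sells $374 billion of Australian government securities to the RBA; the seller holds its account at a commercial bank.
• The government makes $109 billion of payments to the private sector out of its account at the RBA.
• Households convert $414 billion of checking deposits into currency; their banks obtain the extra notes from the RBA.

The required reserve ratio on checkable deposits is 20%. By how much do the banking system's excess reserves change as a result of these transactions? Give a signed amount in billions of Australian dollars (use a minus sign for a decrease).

Discount-window repayment $50 billion: reserves −$50B, deposits 0.
OMO purchase (from banks) $337 billion: reserves +$337B, deposits 0.
Asset purchase (from non-banks) $374 billion: reserves +$374B, deposits +$374B.
Government spending $109 billion: reserves +$109B, deposits +$109B.
Currency withdrawal $414 billion: reserves −$414B, deposits −$414B.
Totals: Δreserves = +$356B, Δdeposits = +$69B.
Δrequired reserves = 20% × +$69B = +$13.8B.
Δexcess reserves = Δreserves − Δrequired = +$356B − (+$13.8B) = +$342.2 billion.

+$342.2 billion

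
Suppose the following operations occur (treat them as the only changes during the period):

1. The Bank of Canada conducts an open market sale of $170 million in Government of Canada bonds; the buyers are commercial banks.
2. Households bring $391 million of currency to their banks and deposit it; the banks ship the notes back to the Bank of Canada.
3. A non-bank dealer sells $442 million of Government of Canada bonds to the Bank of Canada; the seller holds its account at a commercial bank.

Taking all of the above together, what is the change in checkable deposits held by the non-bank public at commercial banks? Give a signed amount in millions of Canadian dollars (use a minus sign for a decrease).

Bank of Canada balance sheet:
  Assets:      Securities +$272M
  Liabilities: Bank reserves +$663M, Currency in circulation −$391M
Commercial banking system:
  Assets:      Reserves at CB +$663M, Securities +$170M
  Liabilities: Checkable deposits +$833M
So the change in checkable deposits held by the non-bank public at commercial banks is +$833 million.

+$833 million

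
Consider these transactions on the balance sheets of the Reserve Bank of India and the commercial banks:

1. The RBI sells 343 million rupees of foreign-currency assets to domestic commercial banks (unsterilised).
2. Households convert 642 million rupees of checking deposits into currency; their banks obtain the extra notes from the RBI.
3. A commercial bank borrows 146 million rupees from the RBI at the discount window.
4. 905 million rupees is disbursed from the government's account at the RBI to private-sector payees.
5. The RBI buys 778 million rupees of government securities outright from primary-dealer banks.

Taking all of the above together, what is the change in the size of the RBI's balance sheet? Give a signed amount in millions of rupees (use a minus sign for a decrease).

+581 million

RBI balance sheet:
  Assets:      Securities +778M, Loans to banks +146M, Foreign assets −343M
  Liabilities: Bank reserves +844M, Currency in circulation +642M, Government deposits −905M
Commercial banking system:
  Assets:      Reserves at CB +844M, Securities −778M, Foreign assets +343M
  Liabilities: Checkable deposits +263M, Borrowings from CB +146M
Change in total RBI assets = +581 million.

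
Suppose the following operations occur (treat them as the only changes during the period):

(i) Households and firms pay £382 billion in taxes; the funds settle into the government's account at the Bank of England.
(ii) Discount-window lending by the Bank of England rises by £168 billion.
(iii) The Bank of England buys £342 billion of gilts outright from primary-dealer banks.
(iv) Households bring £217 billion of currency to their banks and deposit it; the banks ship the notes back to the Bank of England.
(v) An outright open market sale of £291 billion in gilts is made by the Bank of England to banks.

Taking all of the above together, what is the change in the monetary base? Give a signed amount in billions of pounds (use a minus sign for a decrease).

Bank of England balance sheet:
  Assets:      Securities +£51B, Loans to banks +£168B
  Liabilities: Bank reserves +£54B, Currency in circulation −£217B, Government deposits +£382B
Monetary base = currency + reserves: −£217B + (+£54B) = -£163 billion.

-£163 billion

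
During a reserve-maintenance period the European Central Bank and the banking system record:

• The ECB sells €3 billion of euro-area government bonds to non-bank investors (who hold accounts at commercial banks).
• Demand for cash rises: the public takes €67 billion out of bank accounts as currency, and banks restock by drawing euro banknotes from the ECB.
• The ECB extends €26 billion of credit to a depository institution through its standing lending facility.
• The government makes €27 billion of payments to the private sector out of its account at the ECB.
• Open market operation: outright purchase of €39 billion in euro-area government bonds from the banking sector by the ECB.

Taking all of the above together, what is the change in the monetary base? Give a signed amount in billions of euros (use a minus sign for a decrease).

+€89 billion

Asset sale (to non-banks) €3 billion: ECB balance sheet contracts → −€3B.
Currency withdrawal €67 billion: just a shift between currency and reserves — both are base money → 0.
Discount-window loan €26 billion: ECB balance sheet expands → +€26B.
Government spending €27 billion: a non-base liability converts back to reserves → +€27B.
OMO purchase (from banks) €39 billion: ECB balance sheet expands → +€39B.
Net: −3 + 0 + 26 + 27 + 39 = +€89 billion.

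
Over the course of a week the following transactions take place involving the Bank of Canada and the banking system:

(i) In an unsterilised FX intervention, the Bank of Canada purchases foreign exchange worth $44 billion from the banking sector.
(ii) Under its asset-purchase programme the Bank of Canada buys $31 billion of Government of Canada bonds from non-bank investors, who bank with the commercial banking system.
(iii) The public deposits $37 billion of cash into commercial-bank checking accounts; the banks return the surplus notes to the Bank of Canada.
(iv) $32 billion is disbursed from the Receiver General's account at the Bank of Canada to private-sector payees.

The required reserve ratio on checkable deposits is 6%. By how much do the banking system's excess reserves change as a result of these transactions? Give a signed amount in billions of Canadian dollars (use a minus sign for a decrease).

FX purchase $44 billion: reserves +$44B, deposits 0.
Asset purchase (from non-banks) $31 billion: reserves +$31B, deposits +$31B.
Currency deposit $37 billion: reserves +$37B, deposits +$37B.
Government spending $32 billion: reserves +$32B, deposits +$32B.
Totals: Δreserves = +$144B, Δdeposits = +$100B.
Δrequired reserves = 6% × +$100B = +$6B.
Δexcess reserves = Δreserves − Δrequired = +$144B − (+$6B) = +$138 billion.

+$138 billion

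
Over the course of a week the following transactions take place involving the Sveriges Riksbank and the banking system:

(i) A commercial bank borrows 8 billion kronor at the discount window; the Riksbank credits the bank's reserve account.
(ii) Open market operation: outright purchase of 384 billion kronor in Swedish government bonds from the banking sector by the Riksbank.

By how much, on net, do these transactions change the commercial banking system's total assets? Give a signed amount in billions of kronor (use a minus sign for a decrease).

+8 billion

Discount-window loan 8 billion kronor: bank balance sheets expand → +8B.
OMO purchase (from banks) 384 billion kronor: just an asset swap on bank balance sheets → 0.
Net: 8 + 0 = +8 billion.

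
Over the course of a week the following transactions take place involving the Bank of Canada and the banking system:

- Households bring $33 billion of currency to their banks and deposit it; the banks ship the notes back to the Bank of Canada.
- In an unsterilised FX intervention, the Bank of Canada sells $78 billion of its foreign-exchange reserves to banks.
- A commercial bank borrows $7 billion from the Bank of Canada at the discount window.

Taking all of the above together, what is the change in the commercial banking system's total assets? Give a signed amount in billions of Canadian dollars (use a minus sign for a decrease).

Currency deposit $33 billion: bank balance sheets expand → +$33B.
FX sale $78 billion: just an asset swap on bank balance sheets → 0.
Discount-window loan $7 billion: bank balance sheets expand → +$7B.
Net: 33 + 0 + 7 = +$40 billion.

+$40 billion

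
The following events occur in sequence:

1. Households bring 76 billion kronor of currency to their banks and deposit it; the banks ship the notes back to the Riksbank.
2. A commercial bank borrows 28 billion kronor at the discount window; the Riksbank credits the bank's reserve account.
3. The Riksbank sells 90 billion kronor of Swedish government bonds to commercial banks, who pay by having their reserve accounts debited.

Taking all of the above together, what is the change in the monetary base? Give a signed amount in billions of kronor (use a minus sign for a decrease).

Riksbank balance sheet:
  Assets:      Securities −90B, Loans to banks +28B
  Liabilities: Bank reserves +14B, Currency in circulation −76B
Commercial banking system:
  Assets:      Reserves at CB +14B, Securities +90B
  Liabilities: Checkable deposits +76B, Borrowings from CB +28B
Monetary base = currency + reserves: −76B + (+14B) = -62 billion.

-62 billion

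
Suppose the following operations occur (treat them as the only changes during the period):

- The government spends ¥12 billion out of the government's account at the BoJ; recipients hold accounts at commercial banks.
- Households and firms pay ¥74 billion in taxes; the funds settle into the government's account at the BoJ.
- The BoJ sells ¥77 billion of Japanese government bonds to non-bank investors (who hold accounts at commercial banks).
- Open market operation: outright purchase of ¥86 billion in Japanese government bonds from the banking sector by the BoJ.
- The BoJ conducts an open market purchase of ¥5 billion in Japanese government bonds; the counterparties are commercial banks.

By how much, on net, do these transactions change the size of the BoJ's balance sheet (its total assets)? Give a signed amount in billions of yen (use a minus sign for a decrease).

+¥14 billion

Government spending ¥12 billion: only the composition of liabilities changes → 0.
Government account inflow ¥74 billion: only the composition of liabilities changes → 0.
Asset sale (to non-banks) ¥77 billion: a BoJ asset is shed → −¥77B.
OMO purchase (from banks) ¥86 billion: a BoJ asset is acquired → +¥86B.
OMO purchase (from banks) ¥5 billion: a BoJ asset is acquired → +¥5B.
Net: 0 + 0 − 77 + 86 + 5 = +¥14 billion.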